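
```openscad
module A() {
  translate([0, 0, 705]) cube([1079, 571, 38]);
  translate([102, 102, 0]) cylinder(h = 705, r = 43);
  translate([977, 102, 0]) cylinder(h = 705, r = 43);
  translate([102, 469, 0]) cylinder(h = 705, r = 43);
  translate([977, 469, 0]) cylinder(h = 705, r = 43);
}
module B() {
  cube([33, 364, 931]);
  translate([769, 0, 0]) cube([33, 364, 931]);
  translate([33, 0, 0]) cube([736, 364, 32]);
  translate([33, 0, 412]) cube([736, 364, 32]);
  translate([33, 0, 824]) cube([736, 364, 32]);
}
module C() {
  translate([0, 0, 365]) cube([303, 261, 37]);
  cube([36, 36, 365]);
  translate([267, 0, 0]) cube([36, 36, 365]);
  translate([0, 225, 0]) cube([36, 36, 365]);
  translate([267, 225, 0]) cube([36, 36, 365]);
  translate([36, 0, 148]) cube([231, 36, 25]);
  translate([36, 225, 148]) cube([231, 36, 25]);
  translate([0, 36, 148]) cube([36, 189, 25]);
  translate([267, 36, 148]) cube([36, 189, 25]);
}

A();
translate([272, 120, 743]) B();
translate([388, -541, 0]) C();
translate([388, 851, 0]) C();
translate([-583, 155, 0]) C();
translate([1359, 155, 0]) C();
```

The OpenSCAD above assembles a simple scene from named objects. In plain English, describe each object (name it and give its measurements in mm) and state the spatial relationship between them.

A is a rectangular dining table. The top is 1079×571×38 mm with its upper surface at z = 743 mm. It stands on four round legs of 86 mm diameter, each leg's bounding box inset 59 mm from the nearest pair of top edges, running from the floor to the underside of the top.

B is an open bookshelf. Two side panels, each 33 mm thick, 364 mm deep and 931 mm tall, stand 802 mm apart (outside-to-outside). Between them sit 3 shelves, each 32 mm thick and 364 mm deep, spanning the full gap between the sides. The bottom shelf rests on the floor (its underside at z = 0) and the clear gap between one shelf's top and the next shelf's underside is 380 mm.

C is a four-legged stool. The seat is 303×261 mm, 37 mm thick, top at z = 402 mm. It stands on four square legs, each 36×36 mm in cross-section, from z = 0 to the seat underside, each flush with a corner of the seat. Four stretchers, 36 mm wide and 25 mm tall, connect adjacent legs with their undersides at z = 148 mm, each running between the inner faces of the legs it joins and aligned with the legs' outer faces on the other axis.

The bookshelf is on top of the table. Four stools sit around the table at the −y, +y, −x, +x sides.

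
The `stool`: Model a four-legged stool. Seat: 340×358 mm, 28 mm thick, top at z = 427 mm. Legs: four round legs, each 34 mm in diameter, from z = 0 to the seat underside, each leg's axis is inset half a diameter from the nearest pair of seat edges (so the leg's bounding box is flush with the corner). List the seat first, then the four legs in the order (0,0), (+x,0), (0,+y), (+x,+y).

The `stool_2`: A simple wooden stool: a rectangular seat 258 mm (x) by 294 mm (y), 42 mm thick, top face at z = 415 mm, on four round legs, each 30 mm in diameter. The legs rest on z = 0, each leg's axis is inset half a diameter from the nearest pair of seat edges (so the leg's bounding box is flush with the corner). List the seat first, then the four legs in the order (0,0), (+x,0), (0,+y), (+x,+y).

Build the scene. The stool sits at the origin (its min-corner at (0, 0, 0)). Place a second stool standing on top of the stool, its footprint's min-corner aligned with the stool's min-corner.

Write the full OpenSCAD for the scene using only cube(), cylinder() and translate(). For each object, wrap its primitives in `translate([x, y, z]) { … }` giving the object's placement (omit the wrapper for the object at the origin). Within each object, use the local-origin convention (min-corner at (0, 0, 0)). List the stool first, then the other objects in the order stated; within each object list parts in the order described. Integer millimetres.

translate([0, 0, 399]) cube([340, 358, 28]);
translate([17, 17, 0]) cylinder(h = 399, r = 17);
translate([323, 17, 0]) cylinder(h = 399, r = 17);
translate([17, 341, 0]) cylinder(h = 399, r = 17);
translate([323, 341, 0]) cylinder(h = 399, r = 17);
translate([0, 0, 427]) {
  translate([0, 0, 373]) cube([258, 294, 42]);
  translate([15, 15, 0]) cylinder(h = 373, r = 15);
  translate([243, 15, 0]) cylinder(h = 373, r = 15);
  translate([15, 279, 0]) cylinder(h = 373, r = 15);
  translate([243, 279, 0]) cylinder(h = 373, r = 15);
}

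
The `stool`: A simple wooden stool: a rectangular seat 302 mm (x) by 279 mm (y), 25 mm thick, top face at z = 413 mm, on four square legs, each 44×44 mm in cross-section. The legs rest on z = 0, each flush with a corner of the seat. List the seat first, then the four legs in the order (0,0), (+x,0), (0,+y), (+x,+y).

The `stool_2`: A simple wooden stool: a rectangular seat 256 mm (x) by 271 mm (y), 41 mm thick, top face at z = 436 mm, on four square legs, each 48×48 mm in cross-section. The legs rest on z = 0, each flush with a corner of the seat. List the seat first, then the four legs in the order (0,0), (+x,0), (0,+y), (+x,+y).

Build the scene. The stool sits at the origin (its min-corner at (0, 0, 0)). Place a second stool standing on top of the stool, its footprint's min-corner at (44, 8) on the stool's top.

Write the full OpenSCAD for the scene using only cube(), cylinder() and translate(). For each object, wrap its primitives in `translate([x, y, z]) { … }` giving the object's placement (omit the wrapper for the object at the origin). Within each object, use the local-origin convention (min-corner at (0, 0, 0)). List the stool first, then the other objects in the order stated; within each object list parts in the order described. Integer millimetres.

translate([0, 0, 388]) cube([302, 279, 25]);
cube([44, 44, 388]);
translate([258, 0, 0]) cube([44, 44, 388]);
translate([0, 235, 0]) cube([44, 44, 388]);
translate([258, 235, 0]) cube([44, 44, 388]);
translate([44, 8, 413]) {
  translate([0, 0, 395]) cube([256, 271, 41]);
  cube([48, 48, 395]);
  translate([208, 0, 0]) cube([48, 48, 395]);
  translate([0, 223, 0]) cube([48, 48, 395]);
  translate([208, 223, 0]) cube([48, 48, 395]);
}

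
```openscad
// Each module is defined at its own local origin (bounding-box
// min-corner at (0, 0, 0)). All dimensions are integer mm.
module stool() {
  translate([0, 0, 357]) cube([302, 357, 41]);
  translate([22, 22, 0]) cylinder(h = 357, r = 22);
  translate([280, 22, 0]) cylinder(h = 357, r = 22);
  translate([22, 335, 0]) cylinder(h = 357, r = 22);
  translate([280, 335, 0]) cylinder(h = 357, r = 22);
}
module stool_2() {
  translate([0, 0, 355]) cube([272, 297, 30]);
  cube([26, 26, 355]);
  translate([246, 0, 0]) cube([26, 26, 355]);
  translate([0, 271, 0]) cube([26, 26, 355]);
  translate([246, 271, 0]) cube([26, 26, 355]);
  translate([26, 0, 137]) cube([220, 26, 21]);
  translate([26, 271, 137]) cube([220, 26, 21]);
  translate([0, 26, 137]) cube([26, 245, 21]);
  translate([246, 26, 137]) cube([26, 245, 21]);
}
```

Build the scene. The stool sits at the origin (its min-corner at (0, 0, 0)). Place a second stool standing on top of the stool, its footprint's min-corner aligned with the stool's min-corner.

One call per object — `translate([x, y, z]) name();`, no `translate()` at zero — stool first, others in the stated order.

stool();
translate([0, 0, 398]) stool_2();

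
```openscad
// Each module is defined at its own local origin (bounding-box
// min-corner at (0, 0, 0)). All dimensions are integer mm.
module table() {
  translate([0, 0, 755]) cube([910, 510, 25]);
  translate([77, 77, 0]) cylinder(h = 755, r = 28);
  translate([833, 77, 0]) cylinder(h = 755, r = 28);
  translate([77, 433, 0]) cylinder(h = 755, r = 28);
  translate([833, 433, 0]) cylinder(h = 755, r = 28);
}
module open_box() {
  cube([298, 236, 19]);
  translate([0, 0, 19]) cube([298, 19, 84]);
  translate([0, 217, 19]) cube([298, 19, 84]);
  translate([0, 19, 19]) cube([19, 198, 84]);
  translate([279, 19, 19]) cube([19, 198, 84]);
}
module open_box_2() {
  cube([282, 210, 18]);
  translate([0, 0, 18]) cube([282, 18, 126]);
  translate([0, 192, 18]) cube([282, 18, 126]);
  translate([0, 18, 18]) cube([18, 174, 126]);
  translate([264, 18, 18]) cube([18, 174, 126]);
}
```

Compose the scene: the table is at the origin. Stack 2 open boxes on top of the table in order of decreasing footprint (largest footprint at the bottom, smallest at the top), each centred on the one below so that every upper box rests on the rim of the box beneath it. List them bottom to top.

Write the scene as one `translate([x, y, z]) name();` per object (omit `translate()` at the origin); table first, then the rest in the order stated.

table();
translate([306, 137, 780]) open_box();
translate([314, 150, 883]) open_box_2();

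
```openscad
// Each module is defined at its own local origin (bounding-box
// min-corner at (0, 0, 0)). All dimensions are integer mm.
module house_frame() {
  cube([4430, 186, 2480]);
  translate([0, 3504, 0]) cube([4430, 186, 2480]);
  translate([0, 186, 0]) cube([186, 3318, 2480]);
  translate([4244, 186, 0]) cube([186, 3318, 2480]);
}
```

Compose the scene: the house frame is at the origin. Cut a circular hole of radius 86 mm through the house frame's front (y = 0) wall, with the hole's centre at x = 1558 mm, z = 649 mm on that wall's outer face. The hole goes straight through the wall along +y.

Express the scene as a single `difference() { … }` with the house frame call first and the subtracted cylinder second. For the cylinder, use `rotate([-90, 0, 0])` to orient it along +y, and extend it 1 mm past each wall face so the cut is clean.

difference() {
  house_frame();
  translate([1558, -1, 649]) rotate([-90, 0, 0]) cylinder(h = 188, r = 86);
}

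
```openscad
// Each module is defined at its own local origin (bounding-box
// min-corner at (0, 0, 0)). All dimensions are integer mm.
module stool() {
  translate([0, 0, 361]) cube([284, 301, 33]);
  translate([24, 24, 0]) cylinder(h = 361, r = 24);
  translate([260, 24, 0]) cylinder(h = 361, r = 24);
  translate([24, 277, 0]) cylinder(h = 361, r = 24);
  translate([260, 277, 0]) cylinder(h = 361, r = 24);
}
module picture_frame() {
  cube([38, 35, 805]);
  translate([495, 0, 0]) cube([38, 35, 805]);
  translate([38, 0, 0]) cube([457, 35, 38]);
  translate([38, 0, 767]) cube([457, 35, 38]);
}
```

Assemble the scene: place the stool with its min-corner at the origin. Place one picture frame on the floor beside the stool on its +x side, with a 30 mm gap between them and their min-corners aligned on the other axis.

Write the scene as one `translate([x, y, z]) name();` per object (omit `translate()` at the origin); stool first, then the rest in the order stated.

stool();
translate([314, 0, 0]) picture_frame();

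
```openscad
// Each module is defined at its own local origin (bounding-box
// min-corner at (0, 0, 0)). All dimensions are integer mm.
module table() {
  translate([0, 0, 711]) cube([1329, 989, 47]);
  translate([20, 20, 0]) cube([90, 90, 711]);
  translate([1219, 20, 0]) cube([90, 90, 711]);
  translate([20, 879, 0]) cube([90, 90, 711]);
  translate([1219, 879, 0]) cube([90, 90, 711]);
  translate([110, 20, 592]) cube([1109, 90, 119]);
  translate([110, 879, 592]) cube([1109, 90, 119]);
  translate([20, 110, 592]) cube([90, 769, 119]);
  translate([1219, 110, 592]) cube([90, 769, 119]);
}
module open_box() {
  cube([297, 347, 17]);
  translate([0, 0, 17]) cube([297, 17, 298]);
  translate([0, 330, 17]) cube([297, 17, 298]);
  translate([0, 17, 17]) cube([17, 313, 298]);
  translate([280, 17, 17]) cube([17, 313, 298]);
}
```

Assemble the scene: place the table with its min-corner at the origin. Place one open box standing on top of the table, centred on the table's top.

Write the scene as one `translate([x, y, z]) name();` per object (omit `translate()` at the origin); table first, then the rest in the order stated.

table();
translate([516, 321, 758]) open_box();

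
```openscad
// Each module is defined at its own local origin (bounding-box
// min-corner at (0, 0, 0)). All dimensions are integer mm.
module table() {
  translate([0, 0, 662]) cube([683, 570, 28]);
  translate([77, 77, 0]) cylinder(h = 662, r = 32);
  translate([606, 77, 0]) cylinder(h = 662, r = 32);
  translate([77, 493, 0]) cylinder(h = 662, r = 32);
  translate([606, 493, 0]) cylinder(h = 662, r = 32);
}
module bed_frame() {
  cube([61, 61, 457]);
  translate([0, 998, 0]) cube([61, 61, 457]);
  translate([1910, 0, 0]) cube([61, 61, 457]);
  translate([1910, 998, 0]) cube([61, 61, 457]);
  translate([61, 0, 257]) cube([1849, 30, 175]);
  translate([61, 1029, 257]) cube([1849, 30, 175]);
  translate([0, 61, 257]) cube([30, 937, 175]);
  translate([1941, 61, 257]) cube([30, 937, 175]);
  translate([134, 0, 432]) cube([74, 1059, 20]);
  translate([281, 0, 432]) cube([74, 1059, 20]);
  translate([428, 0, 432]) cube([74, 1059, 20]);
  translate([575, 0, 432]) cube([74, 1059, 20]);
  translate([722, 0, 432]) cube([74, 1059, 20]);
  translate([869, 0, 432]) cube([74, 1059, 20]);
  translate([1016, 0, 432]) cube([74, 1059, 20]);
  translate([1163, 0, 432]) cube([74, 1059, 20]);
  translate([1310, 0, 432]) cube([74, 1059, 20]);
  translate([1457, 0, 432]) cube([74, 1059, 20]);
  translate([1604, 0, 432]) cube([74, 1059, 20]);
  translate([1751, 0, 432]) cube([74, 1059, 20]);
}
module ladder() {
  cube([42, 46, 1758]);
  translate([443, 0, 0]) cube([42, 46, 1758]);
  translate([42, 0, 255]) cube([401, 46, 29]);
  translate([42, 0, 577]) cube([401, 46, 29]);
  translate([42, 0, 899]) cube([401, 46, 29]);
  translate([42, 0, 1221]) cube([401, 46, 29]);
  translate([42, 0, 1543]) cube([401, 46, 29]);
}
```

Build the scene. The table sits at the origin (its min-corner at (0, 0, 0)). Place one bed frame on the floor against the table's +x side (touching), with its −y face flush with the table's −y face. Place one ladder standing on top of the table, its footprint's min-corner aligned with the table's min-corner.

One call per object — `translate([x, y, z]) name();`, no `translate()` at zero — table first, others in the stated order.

table();
translate([683, 0, 0]) bed_frame();
translate([0, 0, 690]) ladder();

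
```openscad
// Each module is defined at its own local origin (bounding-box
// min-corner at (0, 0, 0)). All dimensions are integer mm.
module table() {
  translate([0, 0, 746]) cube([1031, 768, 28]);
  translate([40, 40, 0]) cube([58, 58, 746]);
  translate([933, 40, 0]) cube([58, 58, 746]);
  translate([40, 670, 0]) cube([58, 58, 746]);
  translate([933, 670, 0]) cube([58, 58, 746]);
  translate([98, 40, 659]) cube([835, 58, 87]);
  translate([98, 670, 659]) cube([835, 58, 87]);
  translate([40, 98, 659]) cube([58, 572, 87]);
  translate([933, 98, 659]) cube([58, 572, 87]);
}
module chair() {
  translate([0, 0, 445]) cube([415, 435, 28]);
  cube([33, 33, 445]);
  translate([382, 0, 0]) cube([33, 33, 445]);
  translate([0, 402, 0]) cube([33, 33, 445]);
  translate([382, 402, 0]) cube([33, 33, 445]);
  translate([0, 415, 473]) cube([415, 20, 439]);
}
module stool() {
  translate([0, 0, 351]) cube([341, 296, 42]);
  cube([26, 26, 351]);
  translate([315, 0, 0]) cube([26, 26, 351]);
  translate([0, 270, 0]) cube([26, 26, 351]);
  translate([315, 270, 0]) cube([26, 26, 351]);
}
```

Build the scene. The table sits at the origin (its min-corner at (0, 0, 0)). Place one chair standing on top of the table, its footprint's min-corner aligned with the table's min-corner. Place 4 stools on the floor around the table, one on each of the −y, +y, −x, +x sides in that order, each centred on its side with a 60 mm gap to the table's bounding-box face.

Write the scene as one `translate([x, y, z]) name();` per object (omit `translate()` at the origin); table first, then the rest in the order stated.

table();
translate([0, 0, 774]) chair();
translate([345, -356, 0]) stool();
translate([345, 828, 0]) stool();
translate([-401, 236, 0]) stool();
translate([1091, 236, 0]) stool();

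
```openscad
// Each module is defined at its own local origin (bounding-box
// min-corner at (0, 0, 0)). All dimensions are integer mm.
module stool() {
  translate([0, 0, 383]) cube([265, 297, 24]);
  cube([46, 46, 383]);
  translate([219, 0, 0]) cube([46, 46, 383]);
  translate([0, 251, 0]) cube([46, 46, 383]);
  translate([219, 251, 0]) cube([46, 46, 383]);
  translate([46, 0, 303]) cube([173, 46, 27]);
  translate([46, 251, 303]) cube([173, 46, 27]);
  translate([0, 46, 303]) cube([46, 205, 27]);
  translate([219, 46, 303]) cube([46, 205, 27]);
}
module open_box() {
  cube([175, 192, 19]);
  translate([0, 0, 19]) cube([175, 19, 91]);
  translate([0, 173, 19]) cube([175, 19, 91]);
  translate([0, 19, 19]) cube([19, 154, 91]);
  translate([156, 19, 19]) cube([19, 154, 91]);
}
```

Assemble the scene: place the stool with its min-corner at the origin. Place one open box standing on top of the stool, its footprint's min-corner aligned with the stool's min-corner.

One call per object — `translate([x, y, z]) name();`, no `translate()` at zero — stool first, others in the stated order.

stool();
translate([0, 0, 407]) open_box();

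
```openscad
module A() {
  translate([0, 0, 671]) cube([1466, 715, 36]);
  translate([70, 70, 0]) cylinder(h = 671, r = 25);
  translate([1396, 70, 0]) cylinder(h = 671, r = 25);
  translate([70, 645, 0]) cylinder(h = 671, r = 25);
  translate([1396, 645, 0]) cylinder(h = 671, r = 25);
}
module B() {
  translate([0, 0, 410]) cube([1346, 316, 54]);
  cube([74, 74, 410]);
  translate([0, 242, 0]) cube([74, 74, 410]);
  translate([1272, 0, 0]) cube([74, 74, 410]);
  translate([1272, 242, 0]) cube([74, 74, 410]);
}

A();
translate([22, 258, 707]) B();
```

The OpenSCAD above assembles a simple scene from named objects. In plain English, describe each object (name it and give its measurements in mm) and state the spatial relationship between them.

A is a table with a 1466×715 mm rectangular top, 36 mm thick, top surface at z = 707 mm, supported by four round legs of 50 mm diameter, each leg's bounding box inset 45 mm from the nearest pair of top edges, running from the floor.

B is a long wooden bench with a 1346 mm (x) × 316 mm (y) seat, 54 mm thick, its top surface 464 mm above the floor. Four 74 mm square legs at the seat corners, flush with the edges, run from z = 0 to the seat underside.

The bench is on top of the table.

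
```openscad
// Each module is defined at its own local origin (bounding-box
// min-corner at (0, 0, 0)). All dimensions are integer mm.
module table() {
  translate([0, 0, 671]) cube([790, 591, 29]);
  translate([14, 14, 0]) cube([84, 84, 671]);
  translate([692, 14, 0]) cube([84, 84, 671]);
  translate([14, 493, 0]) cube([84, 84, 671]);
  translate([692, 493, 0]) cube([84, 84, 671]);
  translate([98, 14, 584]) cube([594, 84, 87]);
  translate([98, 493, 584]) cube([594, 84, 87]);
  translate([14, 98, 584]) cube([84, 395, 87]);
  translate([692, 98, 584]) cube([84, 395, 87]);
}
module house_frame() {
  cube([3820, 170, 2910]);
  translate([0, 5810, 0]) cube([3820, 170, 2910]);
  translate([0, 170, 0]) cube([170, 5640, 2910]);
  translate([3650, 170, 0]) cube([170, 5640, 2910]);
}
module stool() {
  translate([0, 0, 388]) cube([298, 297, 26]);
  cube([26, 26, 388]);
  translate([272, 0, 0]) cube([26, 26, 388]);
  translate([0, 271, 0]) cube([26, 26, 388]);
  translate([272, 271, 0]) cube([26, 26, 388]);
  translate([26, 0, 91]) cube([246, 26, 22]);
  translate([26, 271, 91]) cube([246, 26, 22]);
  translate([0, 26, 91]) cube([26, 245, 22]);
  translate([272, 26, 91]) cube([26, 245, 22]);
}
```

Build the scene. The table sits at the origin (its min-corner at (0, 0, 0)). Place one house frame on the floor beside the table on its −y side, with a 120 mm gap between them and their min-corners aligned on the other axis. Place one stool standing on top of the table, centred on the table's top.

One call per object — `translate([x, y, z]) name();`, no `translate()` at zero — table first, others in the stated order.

table();
translate([0, -6100, 0]) house_frame();
translate([246, 147, 700]) stool();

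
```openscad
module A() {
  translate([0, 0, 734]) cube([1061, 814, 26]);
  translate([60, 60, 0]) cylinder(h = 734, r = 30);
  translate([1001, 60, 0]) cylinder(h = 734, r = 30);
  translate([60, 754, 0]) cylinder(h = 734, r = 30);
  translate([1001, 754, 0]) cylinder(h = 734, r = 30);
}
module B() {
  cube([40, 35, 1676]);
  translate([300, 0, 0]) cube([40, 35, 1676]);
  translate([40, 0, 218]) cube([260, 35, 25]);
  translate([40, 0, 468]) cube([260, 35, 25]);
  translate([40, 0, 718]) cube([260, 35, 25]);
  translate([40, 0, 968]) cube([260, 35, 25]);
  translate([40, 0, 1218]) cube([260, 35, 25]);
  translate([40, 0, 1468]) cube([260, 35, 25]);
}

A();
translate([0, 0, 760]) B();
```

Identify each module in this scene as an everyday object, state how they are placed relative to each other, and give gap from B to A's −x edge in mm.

The ladder's min-x is at 0; the table's min-x is 0; gap = 0 mm.

A is a table. B is a ladder. The ladder is on top of the table. The gap from the ladder to the table's −x edge is 0 mm.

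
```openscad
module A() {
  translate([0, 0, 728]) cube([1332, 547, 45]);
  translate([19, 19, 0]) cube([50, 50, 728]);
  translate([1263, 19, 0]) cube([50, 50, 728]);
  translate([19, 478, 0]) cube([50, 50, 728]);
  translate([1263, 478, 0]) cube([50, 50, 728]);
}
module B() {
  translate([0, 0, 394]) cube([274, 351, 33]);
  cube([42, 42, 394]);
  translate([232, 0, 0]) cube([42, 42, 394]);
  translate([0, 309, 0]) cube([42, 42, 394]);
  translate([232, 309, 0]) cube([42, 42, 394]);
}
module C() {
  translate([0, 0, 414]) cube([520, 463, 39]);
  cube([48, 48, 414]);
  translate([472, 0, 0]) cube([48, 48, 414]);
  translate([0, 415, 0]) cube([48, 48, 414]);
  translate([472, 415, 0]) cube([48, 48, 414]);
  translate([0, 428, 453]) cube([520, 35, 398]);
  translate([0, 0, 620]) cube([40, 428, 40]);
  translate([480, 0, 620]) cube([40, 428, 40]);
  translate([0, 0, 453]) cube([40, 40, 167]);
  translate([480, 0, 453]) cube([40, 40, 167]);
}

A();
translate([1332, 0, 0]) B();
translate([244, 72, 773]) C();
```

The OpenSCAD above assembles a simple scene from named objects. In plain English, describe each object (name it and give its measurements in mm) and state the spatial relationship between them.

A is a rectangular dining table. The top is 1332×547×45 mm with its upper surface at z = 773 mm. It stands on four 50×50 mm square legs, each inset 19 mm from the nearest pair of top edges, running from the floor to the underside of the top.

B is a four-legged stool. The seat is a 274×351×33 mm slab whose top surface is at z = 427 mm; four square legs, each 42×42 mm in cross-section, run from the floor (z = 0) to the underside of the seat, each flush with a corner of the seat.

C is a chair. The seat is a 520×463×39 mm slab with its top at z = 453 mm, on four 48×48 mm corner legs (flush with the seat edges, standing on z = 0). A flat backrest 35 mm thick, 398 mm tall, spans the full seat width and rises from the seat top along its +y edge, rear face flush with the rear of the seat. Two armrests of 40×40 mm section run along each side from the seat's front edge to the front of the backrest, top faces 207 mm above the seat top and outer faces flush with the seat's x-edges; a 40×40 mm post under the front of each armrest stands on the seat at the front corner.

The stool is against the table's +x side, with their −y faces flush. The chair is on top of the table.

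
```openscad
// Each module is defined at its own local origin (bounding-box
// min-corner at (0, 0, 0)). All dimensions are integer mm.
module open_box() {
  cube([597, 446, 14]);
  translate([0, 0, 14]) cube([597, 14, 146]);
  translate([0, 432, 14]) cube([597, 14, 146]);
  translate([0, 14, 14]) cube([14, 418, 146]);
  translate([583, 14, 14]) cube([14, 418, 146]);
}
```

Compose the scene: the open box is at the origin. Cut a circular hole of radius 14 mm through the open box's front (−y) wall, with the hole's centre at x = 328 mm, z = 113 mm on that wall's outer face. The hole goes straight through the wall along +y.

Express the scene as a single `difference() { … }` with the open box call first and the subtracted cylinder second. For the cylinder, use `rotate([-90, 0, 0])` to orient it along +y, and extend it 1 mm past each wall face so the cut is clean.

difference() {
  open_box();
  translate([328, -1, 113]) rotate([-90, 0, 0]) cylinder(h = 16, r = 14);
}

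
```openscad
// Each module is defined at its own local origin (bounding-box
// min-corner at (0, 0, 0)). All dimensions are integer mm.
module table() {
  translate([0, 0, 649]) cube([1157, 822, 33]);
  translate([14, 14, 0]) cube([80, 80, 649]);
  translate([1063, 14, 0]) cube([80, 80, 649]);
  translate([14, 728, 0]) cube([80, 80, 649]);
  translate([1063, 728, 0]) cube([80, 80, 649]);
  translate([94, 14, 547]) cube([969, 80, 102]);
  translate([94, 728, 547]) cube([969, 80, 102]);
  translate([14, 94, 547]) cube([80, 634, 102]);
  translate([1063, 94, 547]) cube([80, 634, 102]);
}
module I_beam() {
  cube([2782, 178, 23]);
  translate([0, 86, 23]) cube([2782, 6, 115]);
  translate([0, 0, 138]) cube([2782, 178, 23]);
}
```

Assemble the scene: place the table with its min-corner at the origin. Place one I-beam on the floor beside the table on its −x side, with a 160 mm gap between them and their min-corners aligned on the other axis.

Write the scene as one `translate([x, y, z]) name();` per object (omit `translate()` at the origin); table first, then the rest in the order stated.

table();
translate([-2942, 0, 0]) I_beam();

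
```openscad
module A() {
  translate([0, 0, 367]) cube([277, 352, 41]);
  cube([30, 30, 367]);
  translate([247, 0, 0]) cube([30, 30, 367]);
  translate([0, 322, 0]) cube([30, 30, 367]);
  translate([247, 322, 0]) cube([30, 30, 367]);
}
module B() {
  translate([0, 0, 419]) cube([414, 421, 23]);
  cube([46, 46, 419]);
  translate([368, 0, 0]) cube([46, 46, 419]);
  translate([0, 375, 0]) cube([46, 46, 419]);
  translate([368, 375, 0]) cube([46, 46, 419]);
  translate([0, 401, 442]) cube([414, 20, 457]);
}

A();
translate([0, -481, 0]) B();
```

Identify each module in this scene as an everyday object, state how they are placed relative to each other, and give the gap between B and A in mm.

The chair's nearest face is 60 mm from the stool's −y face.

A is a stool. B is a chair. The chair is on the floor beside the stool on its −y side. The gap between the chair and the stool is 60 mm.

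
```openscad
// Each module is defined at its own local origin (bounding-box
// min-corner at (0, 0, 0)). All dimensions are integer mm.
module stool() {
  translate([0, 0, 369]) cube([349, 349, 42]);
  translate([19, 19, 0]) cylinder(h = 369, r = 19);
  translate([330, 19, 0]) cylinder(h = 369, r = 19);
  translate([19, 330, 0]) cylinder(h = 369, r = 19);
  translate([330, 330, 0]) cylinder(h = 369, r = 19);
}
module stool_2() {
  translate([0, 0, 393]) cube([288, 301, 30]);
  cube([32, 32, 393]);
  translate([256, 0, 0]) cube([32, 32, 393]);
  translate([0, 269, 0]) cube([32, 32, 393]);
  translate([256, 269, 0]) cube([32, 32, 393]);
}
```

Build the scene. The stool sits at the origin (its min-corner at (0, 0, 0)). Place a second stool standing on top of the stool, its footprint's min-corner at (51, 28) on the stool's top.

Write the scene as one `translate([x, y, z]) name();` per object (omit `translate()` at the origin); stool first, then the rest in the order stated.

stool();
translate([51, 28, 411]) stool_2();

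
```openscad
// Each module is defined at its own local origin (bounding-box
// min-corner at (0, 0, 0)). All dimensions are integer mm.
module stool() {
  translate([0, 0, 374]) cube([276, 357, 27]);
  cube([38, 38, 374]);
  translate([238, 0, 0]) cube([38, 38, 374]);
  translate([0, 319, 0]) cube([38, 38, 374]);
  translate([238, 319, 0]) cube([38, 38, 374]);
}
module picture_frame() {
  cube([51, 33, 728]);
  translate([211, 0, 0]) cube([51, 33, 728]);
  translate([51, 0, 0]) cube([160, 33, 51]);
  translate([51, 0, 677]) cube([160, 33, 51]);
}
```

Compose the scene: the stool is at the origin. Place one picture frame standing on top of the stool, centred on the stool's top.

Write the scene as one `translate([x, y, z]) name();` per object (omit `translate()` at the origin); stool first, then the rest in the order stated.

stool();
translate([7, 162, 401]) picture_frame();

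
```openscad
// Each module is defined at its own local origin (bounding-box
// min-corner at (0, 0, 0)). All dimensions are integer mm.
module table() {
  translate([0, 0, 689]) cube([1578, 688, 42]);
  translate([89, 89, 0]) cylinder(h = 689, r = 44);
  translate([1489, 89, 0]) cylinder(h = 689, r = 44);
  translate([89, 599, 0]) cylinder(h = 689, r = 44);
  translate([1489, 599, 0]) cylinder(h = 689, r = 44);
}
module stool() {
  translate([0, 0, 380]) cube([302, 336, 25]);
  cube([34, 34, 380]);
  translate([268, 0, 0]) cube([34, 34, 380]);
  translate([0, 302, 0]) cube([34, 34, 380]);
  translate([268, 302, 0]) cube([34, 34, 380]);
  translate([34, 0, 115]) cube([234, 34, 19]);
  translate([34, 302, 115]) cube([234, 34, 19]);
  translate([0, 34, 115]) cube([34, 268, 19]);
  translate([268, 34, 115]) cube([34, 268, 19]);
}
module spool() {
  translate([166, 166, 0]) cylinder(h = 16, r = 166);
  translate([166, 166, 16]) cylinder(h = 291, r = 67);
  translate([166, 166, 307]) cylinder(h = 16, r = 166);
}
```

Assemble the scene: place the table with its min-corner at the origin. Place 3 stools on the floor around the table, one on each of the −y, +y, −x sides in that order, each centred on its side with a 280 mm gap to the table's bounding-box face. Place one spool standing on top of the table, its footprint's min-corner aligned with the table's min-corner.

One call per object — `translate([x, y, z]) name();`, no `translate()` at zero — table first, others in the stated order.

table();
translate([638, -616, 0]) stool();
translate([638, 968, 0]) stool();
translate([-582, 176, 0]) stool();
translate([0, 0, 731]) spool();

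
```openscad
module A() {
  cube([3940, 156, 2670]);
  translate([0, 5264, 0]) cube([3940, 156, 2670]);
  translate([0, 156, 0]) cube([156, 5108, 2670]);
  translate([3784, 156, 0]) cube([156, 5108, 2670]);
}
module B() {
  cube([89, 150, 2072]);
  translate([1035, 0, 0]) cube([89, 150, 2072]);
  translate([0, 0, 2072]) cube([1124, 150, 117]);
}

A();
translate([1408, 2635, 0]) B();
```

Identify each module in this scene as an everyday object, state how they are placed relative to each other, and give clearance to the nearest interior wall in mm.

A is a house frame. B is a door frame. The door frame sits inside the house frame, centred. The clearance to the nearest interior wall is 1252 mm.

Clearances: x = 1252, y = 2479; minimum 1252 mm.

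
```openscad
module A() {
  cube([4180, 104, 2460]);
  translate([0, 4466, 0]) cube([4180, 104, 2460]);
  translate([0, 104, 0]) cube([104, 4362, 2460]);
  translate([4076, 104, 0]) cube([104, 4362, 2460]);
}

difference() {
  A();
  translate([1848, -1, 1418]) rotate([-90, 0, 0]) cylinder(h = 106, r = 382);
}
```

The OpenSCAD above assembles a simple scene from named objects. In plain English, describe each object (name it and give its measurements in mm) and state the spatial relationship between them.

A is the wall frame of a small rectangular building: four walls, each 2460 mm tall and 104 mm thick, enclosing a footprint 4180 mm (x) by 4570 mm (y) outside-to-outside, with no floor or roof. The front and back walls (the −y and +y sides) span the full width; the two side walls fit between them.

The house frame has a circular hole of radius 382 mm through its front wall, centred at (x = 1848, z = 1418).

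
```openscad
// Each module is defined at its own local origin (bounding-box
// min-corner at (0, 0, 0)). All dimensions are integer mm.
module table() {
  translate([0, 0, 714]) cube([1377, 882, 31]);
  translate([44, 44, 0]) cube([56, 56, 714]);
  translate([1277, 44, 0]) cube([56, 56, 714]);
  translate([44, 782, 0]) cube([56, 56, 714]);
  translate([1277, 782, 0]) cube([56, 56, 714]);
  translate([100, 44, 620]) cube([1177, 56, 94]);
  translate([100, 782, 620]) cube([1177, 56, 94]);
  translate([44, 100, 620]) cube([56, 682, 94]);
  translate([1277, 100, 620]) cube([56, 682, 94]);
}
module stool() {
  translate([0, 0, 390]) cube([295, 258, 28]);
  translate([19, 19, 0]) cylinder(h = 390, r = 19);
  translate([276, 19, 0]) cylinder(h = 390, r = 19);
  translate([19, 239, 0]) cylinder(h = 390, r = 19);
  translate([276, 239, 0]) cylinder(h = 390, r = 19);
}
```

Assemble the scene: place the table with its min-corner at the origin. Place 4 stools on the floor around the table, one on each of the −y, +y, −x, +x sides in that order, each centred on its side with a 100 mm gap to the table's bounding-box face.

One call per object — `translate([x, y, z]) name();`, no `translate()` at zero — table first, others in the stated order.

table();
translate([541, -358, 0]) stool();
translate([541, 982, 0]) stool();
translate([-395, 312, 0]) stool();
translate([1477, 312, 0]) stool();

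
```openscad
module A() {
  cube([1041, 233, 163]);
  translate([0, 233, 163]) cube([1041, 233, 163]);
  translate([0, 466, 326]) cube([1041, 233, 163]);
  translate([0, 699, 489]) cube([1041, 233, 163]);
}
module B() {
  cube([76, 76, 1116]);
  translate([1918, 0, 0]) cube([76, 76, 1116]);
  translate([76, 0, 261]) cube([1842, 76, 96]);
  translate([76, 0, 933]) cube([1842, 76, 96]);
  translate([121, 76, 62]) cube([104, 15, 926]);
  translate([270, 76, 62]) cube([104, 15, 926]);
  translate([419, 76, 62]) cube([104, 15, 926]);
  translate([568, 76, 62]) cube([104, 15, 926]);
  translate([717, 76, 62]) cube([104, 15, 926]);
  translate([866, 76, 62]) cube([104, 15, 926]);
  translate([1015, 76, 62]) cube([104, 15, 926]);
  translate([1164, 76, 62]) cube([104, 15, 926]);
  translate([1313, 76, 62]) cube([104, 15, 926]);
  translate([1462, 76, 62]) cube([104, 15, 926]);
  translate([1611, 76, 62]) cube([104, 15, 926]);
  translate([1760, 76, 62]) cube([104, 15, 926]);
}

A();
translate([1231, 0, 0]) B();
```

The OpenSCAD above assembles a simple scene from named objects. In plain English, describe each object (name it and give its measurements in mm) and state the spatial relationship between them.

A is a straight staircase of 4 solid steps. Each step is 1041 mm wide (x), 233 mm deep (y, the going) and 163 mm tall (the rise). The first step rests on the floor; each subsequent step sits one going further in +y and one rise higher in +z, directly behind and above the previous step with no overlap.

B is a fence section. Two 76×76 mm posts, 1116 mm tall, stand on the floor with a clear span of 1842 mm between their inner faces. Two horizontal rails of 76×96 mm section span the gap between the posts with their undersides at z = 261 mm and z = 933 mm, flush with the posts' −y face. 12 pickets, each 104 mm wide, 15 mm thick and 926 mm tall, are fixed to the +y face of the rails with their bottoms at z = 62 mm, evenly spaced across the span with equal gaps (rounded down to the nearest mm) at the −x end and between each pair — any rounding remainder accumulates at the +x end.

The fence section is on the floor beside the staircase on its +x side.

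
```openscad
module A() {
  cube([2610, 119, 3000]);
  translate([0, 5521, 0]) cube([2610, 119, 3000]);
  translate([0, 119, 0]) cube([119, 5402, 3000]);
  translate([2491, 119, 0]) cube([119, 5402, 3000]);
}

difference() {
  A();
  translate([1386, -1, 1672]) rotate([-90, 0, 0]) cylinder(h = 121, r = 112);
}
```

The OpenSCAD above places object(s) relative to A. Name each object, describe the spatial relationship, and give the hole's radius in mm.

The subtracted cylinder has r = 112 mm.

A is a house frame. The house frame has a circular hole through its front wall. The hole's radius is 112 mm.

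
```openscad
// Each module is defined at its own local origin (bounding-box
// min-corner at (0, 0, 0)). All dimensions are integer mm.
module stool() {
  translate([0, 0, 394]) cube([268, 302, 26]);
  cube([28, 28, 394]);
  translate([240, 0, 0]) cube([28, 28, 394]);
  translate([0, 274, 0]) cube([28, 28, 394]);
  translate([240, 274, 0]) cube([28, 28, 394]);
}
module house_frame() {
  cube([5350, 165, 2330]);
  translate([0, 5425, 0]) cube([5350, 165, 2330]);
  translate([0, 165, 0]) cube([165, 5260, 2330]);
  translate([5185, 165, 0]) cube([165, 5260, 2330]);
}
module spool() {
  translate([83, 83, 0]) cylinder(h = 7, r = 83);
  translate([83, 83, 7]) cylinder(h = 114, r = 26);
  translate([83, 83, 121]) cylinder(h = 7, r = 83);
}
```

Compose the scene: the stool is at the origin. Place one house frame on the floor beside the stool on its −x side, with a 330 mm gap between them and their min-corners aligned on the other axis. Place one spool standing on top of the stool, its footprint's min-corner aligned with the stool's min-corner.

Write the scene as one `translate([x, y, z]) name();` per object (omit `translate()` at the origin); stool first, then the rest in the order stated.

stool();
translate([-5680, 0, 0]) house_frame();
translate([0, 0, 420]) spool();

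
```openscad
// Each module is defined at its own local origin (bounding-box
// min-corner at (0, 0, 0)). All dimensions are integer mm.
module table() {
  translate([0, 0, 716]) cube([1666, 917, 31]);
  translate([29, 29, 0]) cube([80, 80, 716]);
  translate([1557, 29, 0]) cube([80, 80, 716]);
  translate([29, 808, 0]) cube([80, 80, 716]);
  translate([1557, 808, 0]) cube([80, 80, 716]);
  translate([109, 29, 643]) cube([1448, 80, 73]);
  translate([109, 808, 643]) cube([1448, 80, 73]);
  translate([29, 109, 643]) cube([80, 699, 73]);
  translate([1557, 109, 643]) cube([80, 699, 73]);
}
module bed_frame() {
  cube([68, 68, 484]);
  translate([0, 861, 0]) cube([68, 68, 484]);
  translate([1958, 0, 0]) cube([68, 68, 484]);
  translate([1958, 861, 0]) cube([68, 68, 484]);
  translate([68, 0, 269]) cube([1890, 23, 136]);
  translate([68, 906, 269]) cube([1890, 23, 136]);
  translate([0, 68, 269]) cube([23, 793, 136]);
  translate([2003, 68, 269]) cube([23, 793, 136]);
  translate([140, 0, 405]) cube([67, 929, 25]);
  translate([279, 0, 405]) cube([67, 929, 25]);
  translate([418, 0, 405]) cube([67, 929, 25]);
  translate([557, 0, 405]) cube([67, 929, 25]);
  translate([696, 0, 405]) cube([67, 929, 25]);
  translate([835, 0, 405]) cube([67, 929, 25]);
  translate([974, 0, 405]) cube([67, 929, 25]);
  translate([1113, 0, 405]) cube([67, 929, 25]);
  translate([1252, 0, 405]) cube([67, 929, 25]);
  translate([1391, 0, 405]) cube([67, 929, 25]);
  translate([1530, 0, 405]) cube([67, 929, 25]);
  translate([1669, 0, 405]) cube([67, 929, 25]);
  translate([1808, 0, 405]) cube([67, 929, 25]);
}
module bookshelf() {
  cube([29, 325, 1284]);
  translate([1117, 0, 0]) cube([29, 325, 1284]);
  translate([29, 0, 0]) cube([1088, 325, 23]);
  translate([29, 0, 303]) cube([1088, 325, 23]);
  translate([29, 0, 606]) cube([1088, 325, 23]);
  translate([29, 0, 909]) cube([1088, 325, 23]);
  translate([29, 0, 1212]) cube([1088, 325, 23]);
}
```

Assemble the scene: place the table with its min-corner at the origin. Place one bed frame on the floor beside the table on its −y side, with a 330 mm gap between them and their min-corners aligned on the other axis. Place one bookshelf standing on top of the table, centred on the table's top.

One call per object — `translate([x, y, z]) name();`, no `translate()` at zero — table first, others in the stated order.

table();
translate([0, -1259, 0]) bed_frame();
translate([260, 296, 747]) bookshelf();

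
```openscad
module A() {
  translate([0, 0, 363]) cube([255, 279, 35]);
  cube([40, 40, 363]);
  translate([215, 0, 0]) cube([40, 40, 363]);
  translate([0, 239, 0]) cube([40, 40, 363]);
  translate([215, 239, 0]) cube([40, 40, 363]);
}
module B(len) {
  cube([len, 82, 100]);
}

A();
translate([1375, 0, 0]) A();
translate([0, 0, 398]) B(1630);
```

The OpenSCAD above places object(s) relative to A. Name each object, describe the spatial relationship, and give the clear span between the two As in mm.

A is a stool. B is a beam. A beam spans the tops of two stools. The clear span between the two stools is 1120 mm.

Second stool starts at x = 1375; first ends at x = 255; clear span = 1375 − 255 = 1120 mm.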